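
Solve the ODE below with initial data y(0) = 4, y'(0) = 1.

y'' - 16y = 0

General solution: y = C₁e^(4x) + C₂e^(-4x)
Applying ICs: C₁ = 17/8, C₂ = 15/8
Particular solution: y = (17/8)e^(4x) + (15/8)e^(-4x)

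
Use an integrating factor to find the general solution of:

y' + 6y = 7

Using integrating factor method:

General solution: y = 7/6 + Ce^(-6x)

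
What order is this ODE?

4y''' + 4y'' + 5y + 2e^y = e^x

The order is 3 (highest derivative is of order 3).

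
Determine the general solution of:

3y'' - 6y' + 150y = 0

Characteristic equation: 3r² - 6r + 150 = 0
Divide by 3: r² - 2r + 50 = 0
Roots: r = 1 ± 7i (complex conjugates)
General solution: y = e^x(C₁cos(7x) + C₂sin(7x))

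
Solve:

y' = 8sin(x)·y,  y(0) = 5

General solution: y = Ce^(-8cos(x))
Applying IC y(0) = 5:
Particular solution: y = 5e^(8(1-cos(x)))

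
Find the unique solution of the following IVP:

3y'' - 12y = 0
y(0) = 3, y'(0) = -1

General solution: y = C₁e^(2x) + C₂e^(-2x)
Applying ICs: C₁ = 5/4, C₂ = 7/4
Particular solution: y = (5/4)e^(2x) + (7/4)e^(-2x)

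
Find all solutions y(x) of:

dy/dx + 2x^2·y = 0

Using integrating factor method:

General solution: y = Ce^(-2x^3/3)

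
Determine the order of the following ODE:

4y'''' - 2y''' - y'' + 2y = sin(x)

The order is 4 (highest derivative is of order 4).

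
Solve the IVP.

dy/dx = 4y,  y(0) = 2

General solution: y = Ce^(4x)
Applying IC y(0) = 2:
Particular solution: y = 2e^(4x)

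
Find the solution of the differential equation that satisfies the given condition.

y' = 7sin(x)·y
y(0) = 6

General solution: y = Ce^(-7cos(x))
Applying IC y(0) = 6:
Particular solution: y = 6e^(7(1-cos(x)))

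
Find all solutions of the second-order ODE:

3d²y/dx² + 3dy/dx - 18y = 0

Characteristic equation: 3r² + 3r - 18 = 0
Divide by 3: r² + r - 6 = 0
Roots: r = 2, -3 (distinct real)
General solution: y = C₁e^(2x) + C₂e^(-3x)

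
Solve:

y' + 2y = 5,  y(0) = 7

General solution: y = 5/2 + Ce^(-2x)
Applying y(0) = 7: C = 7 - 5/2 = 9/2
Particular solution: y = 5/2 + (9/2)e^(-2x)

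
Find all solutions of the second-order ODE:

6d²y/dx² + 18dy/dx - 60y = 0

Characteristic equation: 6r² + 18r - 60 = 0
Divide by 6: r² + 3r - 10 = 0
Roots: r = 2, -5 (distinct real)
General solution: y = C₁e^(2x) + C₂e^(-5x)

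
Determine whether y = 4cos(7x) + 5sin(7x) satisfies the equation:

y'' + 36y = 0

Verification:
y'' = -196cos(7x) - 245sin(7x)
y'' + 36y ≠ 0 (frequency mismatch: got 49 instead of 36)

No, it is not a solution.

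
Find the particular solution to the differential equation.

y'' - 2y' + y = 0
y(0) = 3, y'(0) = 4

General solution: y = (C₁ + C₂x)e^x
Repeated root r = 1
Applying ICs: C₁ = 3, C₂ = 1
Particular solution: y = (3 + x)e^x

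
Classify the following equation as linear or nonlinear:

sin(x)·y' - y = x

Linear (y and its derivatives appear to the first power only, no products of y terms)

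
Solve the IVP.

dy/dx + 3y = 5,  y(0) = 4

General solution: y = 5/3 + Ce^(-3x)
Applying y(0) = 4: C = 4 - 5/3 = 7/3
Particular solution: y = 5/3 + (7/3)e^(-3x)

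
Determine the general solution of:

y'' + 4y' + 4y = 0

Characteristic equation: r² + 4r + 4 = 0
Factored: (r + 2)² = 0
Repeated root: r = -2
General solution: y = (C₁ + C₂x)e^(-2x)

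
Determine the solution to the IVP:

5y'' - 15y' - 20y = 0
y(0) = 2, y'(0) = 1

General solution: y = C₁e^(4x) + C₂e^(-x)
Applying ICs: C₁ = 3/5, C₂ = 7/5
Particular solution: y = (3/5)e^(4x) + (7/5)e^(-x)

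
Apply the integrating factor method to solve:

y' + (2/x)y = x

Using integrating factor method:

General solution: y = (1/4)x^2 + Cx^(-2)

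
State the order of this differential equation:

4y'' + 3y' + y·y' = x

The order is 2 (highest derivative is of order 2).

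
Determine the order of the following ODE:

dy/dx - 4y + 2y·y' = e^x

The order is 1 (highest derivative is of order 1).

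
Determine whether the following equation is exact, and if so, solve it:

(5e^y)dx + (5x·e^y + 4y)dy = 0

Verify exactness: ∂M/∂y = ∂N/∂x ✓
Find F(x,y) such that ∂F/∂x = M, ∂F/∂y = N
Solution: 5x·e^y + 2y² = C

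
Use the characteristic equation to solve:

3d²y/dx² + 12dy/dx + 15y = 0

Characteristic equation: 3r² + 12r + 15 = 0
Divide by 3: r² + 4r + 5 = 0
Roots: r = -2 ± i (complex conjugates)
General solution: y = e^(-2x)(C₁cos(x) + C₂sin(x))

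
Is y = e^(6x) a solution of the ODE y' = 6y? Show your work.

Verification:
y = e^(6x)
y' = 6e^(6x)
6y = 6e^(6x)
y' = 6y ✓

Yes, it is a solution.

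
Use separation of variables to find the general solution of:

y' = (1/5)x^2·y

Separating variables and integrating:
ln|y| = x^3/15 + C

General solution: y = Ce^(x^3/15)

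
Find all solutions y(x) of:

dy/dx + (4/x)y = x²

Using integrating factor method:

General solution: y = (1/7)x^3 + Cx^(-4)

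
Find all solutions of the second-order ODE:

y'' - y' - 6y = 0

Characteristic equation: r² - r - 6 = 0
Roots: r = 3, -2 (distinct real)
General solution: y = C₁e^(3x) + C₂e^(-2x)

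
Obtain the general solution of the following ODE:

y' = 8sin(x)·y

Separating variables and integrating:
ln|y| = -8cos(x) + C

General solution: y = Ce^(-8cos(x))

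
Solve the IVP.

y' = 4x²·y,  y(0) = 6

General solution: y = Ce^(4x³/3)
Applying IC y(0) = 6:
Particular solution: y = 6e^(4x³/3)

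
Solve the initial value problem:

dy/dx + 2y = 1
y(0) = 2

General solution: y = 1/2 + Ce^(-2x)
Applying y(0) = 2: C = 2 - 1/2 = 3/2
Particular solution: y = 1/2 + (3/2)e^(-2x)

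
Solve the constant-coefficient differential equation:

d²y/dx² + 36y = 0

Characteristic equation: r² + 36 = 0
Roots: r = ±6i (complex conjugates)
General solution: y = C₁cos(6x) + C₂sin(6x)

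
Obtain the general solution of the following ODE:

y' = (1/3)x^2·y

Separating variables and integrating:
ln|y| = x^3/9 + C

General solution: y = Ce^(x^3/9)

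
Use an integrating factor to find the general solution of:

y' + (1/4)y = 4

Using integrating factor method:

General solution: y = 16 + Ce^(-x/4)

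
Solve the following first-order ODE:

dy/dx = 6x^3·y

Separating variables and integrating:
ln|y| = 3x^4/2 + C

General solution: y = Ce^(3x^4/2)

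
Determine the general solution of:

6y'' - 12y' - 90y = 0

Characteristic equation: 6r² - 12r - 90 = 0
Divide by 6: r² - 2r - 15 = 0
Roots: r = 5, -3 (distinct real)
General solution: y = C₁e^(5x) + C₂e^(-3x)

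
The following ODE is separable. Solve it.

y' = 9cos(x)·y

Separating variables and integrating:
ln|y| = 9sin(x) + C

General solution: y = Ce^(9sin(x))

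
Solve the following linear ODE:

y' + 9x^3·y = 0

Using integrating factor method:

General solution: y = Ce^(-9x^4/4)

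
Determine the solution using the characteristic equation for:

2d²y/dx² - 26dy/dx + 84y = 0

Characteristic equation: 2r² - 26r + 84 = 0
Divide by 2: r² - 13r + 42 = 0
Roots: r = 6, 7 (distinct real)
General solution: y = C₁e^(6x) + C₂e^(7x)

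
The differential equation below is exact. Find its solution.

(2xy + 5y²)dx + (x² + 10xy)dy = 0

Verify exactness: ∂M/∂y = ∂N/∂x ✓
Find F(x,y) such that ∂F/∂x = M, ∂F/∂y = N
Solution: x²y + 5xy² = C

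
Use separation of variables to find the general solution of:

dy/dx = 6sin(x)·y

Separating variables and integrating:
ln|y| = -6cos(x) + C

General solution: y = Ce^(-6cos(x))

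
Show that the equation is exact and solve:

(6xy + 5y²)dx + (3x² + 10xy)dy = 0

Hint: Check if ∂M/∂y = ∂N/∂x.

Verify exactness: ∂M/∂y = ∂N/∂x ✓
Find F(x,y) such that ∂F/∂x = M, ∂F/∂y = N
Solution: 3x²y + 5xy² = C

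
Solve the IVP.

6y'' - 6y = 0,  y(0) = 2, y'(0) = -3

General solution: y = C₁e^x + C₂e^(-x)
Applying ICs: C₁ = -1/2, C₂ = 5/2
Particular solution: y = -(1/2)e^x + (5/2)e^(-x)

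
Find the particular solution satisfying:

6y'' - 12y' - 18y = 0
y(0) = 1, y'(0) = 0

General solution: y = C₁e^(3x) + C₂e^(-x)
Applying ICs: C₁ = 1/4, C₂ = 3/4
Particular solution: y = (1/4)e^(3x) + (3/4)e^(-x)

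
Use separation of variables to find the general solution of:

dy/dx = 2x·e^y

Separating variables and integrating:
-e^(-y) = x² + C

General solution: y = -ln(C - x²)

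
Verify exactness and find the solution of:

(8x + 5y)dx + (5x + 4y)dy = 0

Verify exactness: ∂M/∂y = ∂N/∂x ✓
Find F(x,y) such that ∂F/∂x = M, ∂F/∂y = N
Solution: 4x² + 5xy + 2y² = C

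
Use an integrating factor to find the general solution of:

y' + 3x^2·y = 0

Using integrating factor method:

General solution: y = Ce^(-x^3)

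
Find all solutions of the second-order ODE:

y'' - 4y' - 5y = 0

Characteristic equation: r² - 4r - 5 = 0
Roots: r = 5, -1 (distinct real)
General solution: y = C₁e^(5x) + C₂e^(-x)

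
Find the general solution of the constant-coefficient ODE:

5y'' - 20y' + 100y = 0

Characteristic equation: 5r² - 20r + 100 = 0
Divide by 5: r² - 4r + 20 = 0
Roots: r = 2 ± 4i (complex conjugates)
General solution: y = e^(2x)(C₁cos(4x) + C₂sin(4x))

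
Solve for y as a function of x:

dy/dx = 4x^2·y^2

Separating variables and integrating:
-1/y = 4x^3/3 + C

General solution: y^-1 = (-4/3)x^3 + C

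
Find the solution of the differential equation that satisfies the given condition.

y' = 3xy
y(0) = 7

General solution: y = Ce^(3x²/2)
Applying IC y(0) = 7:
Particular solution: y = 7e^(3x²/2)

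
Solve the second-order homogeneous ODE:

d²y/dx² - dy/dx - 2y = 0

Characteristic equation: r² - r - 2 = 0
Roots: r = 2, -1 (distinct real)
General solution: y = C₁e^(2x) + C₂e^(-x)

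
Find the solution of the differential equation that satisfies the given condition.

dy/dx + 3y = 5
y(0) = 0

General solution: y = 5/3 + Ce^(-3x)
Applying y(0) = 0: C = 0 - 5/3 = -5/3
Particular solution: y = 5/3 - (5/3)e^(-3x)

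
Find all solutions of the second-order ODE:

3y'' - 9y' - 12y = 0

Characteristic equation: 3r² - 9r - 12 = 0
Divide by 3: r² - 3r - 4 = 0
Roots: r = 4, -1 (distinct real)
General solution: y = C₁e^(4x) + C₂e^(-x)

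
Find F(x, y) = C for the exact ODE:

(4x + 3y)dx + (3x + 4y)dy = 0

Verify exactness: ∂M/∂y = ∂N/∂x ✓
Find F(x,y) such that ∂F/∂x = M, ∂F/∂y = N
Solution: 2x² + 3xy + 2y² = C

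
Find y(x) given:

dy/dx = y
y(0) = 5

General solution: y = Ce^x
Applying IC y(0) = 5:
Particular solution: y = 5e^x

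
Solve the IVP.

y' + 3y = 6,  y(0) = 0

General solution: y = 2 + Ce^(-3x)
Applying y(0) = 0: C = 0 - 2 = -2
Particular solution: y = 2 - 2e^(-3x)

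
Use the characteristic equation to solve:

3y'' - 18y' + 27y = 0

Characteristic equation: 3r² - 18r + 27 = 0
Divide by 3: r² - 6r + 9 = 0
Factored: (r - 3)² = 0
Repeated root: r = 3
General solution: y = (C₁ + C₂x)e^(3x)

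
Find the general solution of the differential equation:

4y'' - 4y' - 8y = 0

Characteristic equation: 4r² - 4r - 8 = 0
Divide by 4: r² - r - 2 = 0
Roots: r = 2, -1 (distinct real)
General solution: y = C₁e^(2x) + C₂e^(-x)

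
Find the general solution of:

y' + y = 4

Using integrating factor method:

General solution: y = 4 + Ce^(-x)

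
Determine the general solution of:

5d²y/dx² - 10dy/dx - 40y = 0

Characteristic equation: 5r² - 10r - 40 = 0
Divide by 5: r² - 2r - 8 = 0
Roots: r = 4, -2 (distinct real)
General solution: y = C₁e^(4x) + C₂e^(-2x)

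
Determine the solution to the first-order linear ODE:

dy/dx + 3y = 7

Using integrating factor method:

General solution: y = 7/3 + Ce^(-3x)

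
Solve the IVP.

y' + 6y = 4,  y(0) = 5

General solution: y = 2/3 + Ce^(-6x)
Applying y(0) = 5: C = 5 - 2/3 = 13/3
Particular solution: y = 2/3 + (13/3)e^(-6x)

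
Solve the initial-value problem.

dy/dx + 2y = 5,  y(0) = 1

General solution: y = 5/2 + Ce^(-2x)
Applying y(0) = 1: C = 1 - 5/2 = -3/2
Particular solution: y = 5/2 - (3/2)e^(-2x)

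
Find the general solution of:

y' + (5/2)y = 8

Using integrating factor method:

General solution: y = 16/5 + Ce^(-5x/2)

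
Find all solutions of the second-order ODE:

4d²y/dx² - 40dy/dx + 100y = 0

Characteristic equation: 4r² - 40r + 100 = 0
Divide by 4: r² - 10r + 25 = 0
Factored: (r - 5)² = 0
Repeated root: r = 5
General solution: y = (C₁ + C₂x)e^(5x)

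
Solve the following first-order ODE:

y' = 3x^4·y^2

Separating variables and integrating:
-1/y = 3x^5/5 + C

General solution: y^-1 = (-3/5)x^5 + C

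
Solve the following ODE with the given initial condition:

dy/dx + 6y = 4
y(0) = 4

General solution: y = 2/3 + Ce^(-6x)
Applying y(0) = 4: C = 4 - 2/3 = 10/3
Particular solution: y = 2/3 + (10/3)e^(-6x)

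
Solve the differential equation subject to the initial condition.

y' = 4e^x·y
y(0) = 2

General solution: y = Ce^(4e^x)
Applying IC y(0) = 2:
Particular solution: y = 2e^(4(e^x - 1))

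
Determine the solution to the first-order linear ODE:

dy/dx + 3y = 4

Using integrating factor method:

General solution: y = 4/3 + Ce^(-3x)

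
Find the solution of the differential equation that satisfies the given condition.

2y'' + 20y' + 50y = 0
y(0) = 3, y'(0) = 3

General solution: y = (C₁ + C₂x)e^(-5x)
Repeated root r = -5
Applying ICs: C₁ = 3, C₂ = 18
Particular solution: y = (3 + 18x)e^(-5x)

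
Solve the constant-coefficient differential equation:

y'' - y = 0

Characteristic equation: r² - 1 = 0
Roots: r = 1, -1 (distinct real)
General solution: y = C₁e^x + C₂e^(-x)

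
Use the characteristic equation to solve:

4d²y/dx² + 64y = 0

Characteristic equation: 4r² + 64 = 0
Divide by 4: r² + 16 = 0
Roots: r = ±4i (complex conjugates)
General solution: y = C₁cos(4x) + C₂sin(4x)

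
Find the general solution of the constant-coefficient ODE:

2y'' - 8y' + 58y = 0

Characteristic equation: 2r² - 8r + 58 = 0
Divide by 2: r² - 4r + 29 = 0
Roots: r = 2 ± 5i (complex conjugates)
General solution: y = e^(2x)(C₁cos(5x) + C₂sin(5x))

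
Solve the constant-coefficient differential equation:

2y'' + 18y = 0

Characteristic equation: 2r² + 18 = 0
Divide by 2: r² + 9 = 0
Roots: r = ±3i (complex conjugates)
General solution: y = C₁cos(3x) + C₂sin(3x)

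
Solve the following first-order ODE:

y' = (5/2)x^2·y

Separating variables and integrating:
ln|y| = 5x^3/6 + C

General solution: y = Ce^(5x^3/6)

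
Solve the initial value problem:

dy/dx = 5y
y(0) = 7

General solution: y = Ce^(5x)
Applying IC y(0) = 7:
Particular solution: y = 7e^(5x)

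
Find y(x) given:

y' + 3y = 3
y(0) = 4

General solution: y = 1 + Ce^(-3x)
Applying y(0) = 4: C = 4 - 1 = 3
Particular solution: y = 1 + 3e^(-3x)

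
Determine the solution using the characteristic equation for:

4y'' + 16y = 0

Characteristic equation: 4r² + 16 = 0
Divide by 4: r² + 4 = 0
Roots: r = ±2i (complex conjugates)
General solution: y = C₁cos(2x) + C₂sin(2x)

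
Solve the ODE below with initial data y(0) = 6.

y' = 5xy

General solution: y = Ce^(5x²/2)
Applying IC y(0) = 6:
Particular solution: y = 6e^(5x²/2)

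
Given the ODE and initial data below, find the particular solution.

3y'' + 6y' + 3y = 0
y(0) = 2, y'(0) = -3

General solution: y = (C₁ + C₂x)e^(-x)
Repeated root r = -1
Applying ICs: C₁ = 2, C₂ = -1
Particular solution: y = (2 - x)e^(-x)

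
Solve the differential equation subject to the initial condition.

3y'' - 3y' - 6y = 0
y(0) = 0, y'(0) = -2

General solution: y = C₁e^(2x) + C₂e^(-x)
Applying ICs: C₁ = -2/3, C₂ = 2/3
Particular solution: y = -(2/3)e^(2x) + (2/3)e^(-x)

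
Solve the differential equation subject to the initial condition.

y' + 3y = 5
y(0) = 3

General solution: y = 5/3 + Ce^(-3x)
Applying y(0) = 3: C = 3 - 5/3 = 4/3
Particular solution: y = 5/3 + (4/3)e^(-3x)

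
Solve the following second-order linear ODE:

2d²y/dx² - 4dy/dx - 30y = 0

Characteristic equation: 2r² - 4r - 30 = 0
Divide by 2: r² - 2r - 15 = 0
Roots: r = 5, -3 (distinct real)
General solution: y = C₁e^(5x) + C₂e^(-3x)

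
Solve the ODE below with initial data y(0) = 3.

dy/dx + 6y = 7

General solution: y = 7/6 + Ce^(-6x)
Applying y(0) = 3: C = 3 - 7/6 = 11/6
Particular solution: y = 7/6 + (11/6)e^(-6x)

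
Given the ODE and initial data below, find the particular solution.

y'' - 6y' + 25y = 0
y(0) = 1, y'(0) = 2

General solution: y = e^(3x)(C₁cos(4x) + C₂sin(4x))
Complex roots r = 3 ± 4i
Applying ICs: C₁ = 1, C₂ = -1/4
Particular solution: y = e^(3x)(cos(4x) - (1/4)sin(4x))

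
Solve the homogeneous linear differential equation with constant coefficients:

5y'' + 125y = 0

Characteristic equation: 5r² + 125 = 0
Divide by 5: r² + 25 = 0
Roots: r = ±5i (complex conjugates)
General solution: y = C₁cos(5x) + C₂sin(5x)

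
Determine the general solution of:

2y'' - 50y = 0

Characteristic equation: 2r² - 50 = 0
Divide by 2: r² - 25 = 0
Roots: r = 5, -5 (distinct real)
General solution: y = C₁e^(5x) + C₂e^(-5x)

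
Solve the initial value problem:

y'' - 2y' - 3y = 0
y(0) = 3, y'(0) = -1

General solution: y = C₁e^(3x) + C₂e^(-x)
Applying ICs: C₁ = 1/2, C₂ = 5/2
Particular solution: y = (1/2)e^(3x) + (5/2)e^(-x)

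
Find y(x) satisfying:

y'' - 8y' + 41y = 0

Characteristic equation: r² - 8r + 41 = 0
Roots: r = 4 ± 5i (complex conjugates)
General solution: y = e^(4x)(C₁cos(5x) + C₂sin(5x))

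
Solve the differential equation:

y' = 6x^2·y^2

Separating variables and integrating:
-1/y = 2x^3 + C

General solution: y^-1 = -2x^3 + C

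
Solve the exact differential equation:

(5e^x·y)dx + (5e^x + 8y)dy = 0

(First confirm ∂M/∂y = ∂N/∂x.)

Verify exactness: ∂M/∂y = ∂N/∂x ✓
Find F(x,y) such that ∂F/∂x = M, ∂F/∂y = N
Solution: 5e^x·y + 4y² = C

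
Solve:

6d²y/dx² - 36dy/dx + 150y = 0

Characteristic equation: 6r² - 36r + 150 = 0
Divide by 6: r² - 6r + 25 = 0
Roots: r = 3 ± 4i (complex conjugates)
General solution: y = e^(3x)(C₁cos(4x) + C₂sin(4x))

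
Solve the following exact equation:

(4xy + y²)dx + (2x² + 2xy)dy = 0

Verify exactness: ∂M/∂y = ∂N/∂x ✓
Find F(x,y) such that ∂F/∂x = M, ∂F/∂y = N
Solution: 2x²y + xy² = C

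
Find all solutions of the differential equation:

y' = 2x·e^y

Separating variables and integrating:
-e^(-y) = x² + C

General solution: y = -ln(C - x²)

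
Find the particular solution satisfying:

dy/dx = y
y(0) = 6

General solution: y = Ce^x
Applying IC y(0) = 6:
Particular solution: y = 6e^x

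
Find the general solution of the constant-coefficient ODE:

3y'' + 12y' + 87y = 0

Characteristic equation: 3r² + 12r + 87 = 0
Divide by 3: r² + 4r + 29 = 0
Roots: r = -2 ± 5i (complex conjugates)
General solution: y = e^(-2x)(C₁cos(5x) + C₂sin(5x))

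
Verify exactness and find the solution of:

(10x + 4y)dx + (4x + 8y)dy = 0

Verify exactness: ∂M/∂y = ∂N/∂x ✓
Find F(x,y) such that ∂F/∂x = M, ∂F/∂y = N
Solution: 5x² + 4xy + 4y² = C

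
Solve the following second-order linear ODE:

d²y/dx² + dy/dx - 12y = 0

Characteristic equation: r² + r - 12 = 0
Roots: r = 3, -4 (distinct real)
General solution: y = C₁e^(3x) + C₂e^(-4x)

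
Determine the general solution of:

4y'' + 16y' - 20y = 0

Characteristic equation: 4r² + 16r - 20 = 0
Divide by 4: r² + 4r - 5 = 0
Roots: r = 1, -5 (distinct real)
General solution: y = C₁e^x + C₂e^(-5x)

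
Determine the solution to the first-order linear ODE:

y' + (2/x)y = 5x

Using integrating factor method:

General solution: y = (5/4)x^2 + Cx^(-2)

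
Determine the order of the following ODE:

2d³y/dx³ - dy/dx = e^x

The order is 3 (highest derivative is of order 3).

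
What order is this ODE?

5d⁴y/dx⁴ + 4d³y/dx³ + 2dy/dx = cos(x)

The order is 4 (highest derivative is of order 4).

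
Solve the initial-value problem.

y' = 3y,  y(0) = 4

General solution: y = Ce^(3x)
Applying IC y(0) = 4:
Particular solution: y = 4e^(3x)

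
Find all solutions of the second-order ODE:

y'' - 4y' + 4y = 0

Characteristic equation: r² - 4r + 4 = 0
Factored: (r - 2)² = 0
Repeated root: r = 2
General solution: y = (C₁ + C₂x)e^(2x)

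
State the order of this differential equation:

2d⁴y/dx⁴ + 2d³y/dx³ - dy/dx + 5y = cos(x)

The order is 4 (highest derivative is of order 4).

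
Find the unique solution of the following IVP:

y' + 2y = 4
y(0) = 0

General solution: y = 2 + Ce^(-2x)
Applying y(0) = 0: C = 0 - 2 = -2
Particular solution: y = 2 - 2e^(-2x)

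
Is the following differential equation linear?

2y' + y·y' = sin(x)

No. Nonlinear (product y·y')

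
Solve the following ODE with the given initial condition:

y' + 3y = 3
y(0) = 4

General solution: y = 1 + Ce^(-3x)
Applying y(0) = 4: C = 4 - 1 = 3
Particular solution: y = 1 + 3e^(-3x)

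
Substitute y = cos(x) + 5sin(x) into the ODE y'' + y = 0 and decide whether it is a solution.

Verification:
y'' = -cos(x) - 5sin(x)
y'' + y = 0 ✓

Yes, it is a solution.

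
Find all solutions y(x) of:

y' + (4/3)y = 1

Using integrating factor method:

General solution: y = 3/4 + Ce^(-4x/3)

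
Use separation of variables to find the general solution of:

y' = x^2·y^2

Separating variables and integrating:
-1/y = x^3/3 + C

General solution: y^-1 = (-1/3)x^3 + C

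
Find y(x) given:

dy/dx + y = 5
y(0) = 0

General solution: y = 5 + Ce^(-x)
Applying y(0) = 0: C = 0 - 5 = -5
Particular solution: y = 5 - 5e^(-x)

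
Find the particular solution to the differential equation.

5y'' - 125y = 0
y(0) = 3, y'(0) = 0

General solution: y = C₁e^(5x) + C₂e^(-5x)
Applying ICs: C₁ = 3/2, C₂ = 3/2
Particular solution: y = (3/2)e^(5x) + (3/2)e^(-5x)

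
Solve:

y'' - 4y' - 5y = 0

Characteristic equation: r² - 4r - 5 = 0
Roots: r = 5, -1 (distinct real)
General solution: y = C₁e^(5x) + C₂e^(-x)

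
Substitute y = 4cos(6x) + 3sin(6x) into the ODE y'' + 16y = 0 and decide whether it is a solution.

Verification:
y'' = -144cos(6x) - 108sin(6x)
y'' + 16y ≠ 0 (frequency mismatch: got 36 instead of 16)

No, it is not a solution.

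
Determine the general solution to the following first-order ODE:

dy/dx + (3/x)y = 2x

Using integrating factor method:

General solution: y = (2/5)x^2 + Cx^(-3)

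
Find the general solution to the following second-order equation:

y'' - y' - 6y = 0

Characteristic equation: r² - r - 6 = 0
Roots: r = 3, -2 (distinct real)
General solution: y = C₁e^(3x) + C₂e^(-2x)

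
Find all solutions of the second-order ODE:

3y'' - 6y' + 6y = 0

Characteristic equation: 3r² - 6r + 6 = 0
Divide by 3: r² - 2r + 2 = 0
Roots: r = 1 ± i (complex conjugates)
General solution: y = e^x(C₁cos(x) + C₂sin(x))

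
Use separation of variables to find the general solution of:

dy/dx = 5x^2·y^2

Separating variables and integrating:
-1/y = 5x^3/3 + C

General solution: y^-1 = (-5/3)x^3 + C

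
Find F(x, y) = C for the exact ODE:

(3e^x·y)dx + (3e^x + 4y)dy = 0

Verify exactness: ∂M/∂y = ∂N/∂x ✓
Find F(x,y) such that ∂F/∂x = M, ∂F/∂y = N
Solution: 3e^x·y + 2y² = C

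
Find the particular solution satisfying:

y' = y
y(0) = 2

General solution: y = Ce^x
Applying IC y(0) = 2:
Particular solution: y = 2e^x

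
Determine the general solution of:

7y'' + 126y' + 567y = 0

Characteristic equation: 7r² + 126r + 567 = 0
Divide by 7: r² + 18r + 81 = 0
Factored: (r + 9)² = 0
Repeated root: r = -9
General solution: y = (C₁ + C₂x)e^(-9x)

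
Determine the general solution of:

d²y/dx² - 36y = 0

Characteristic equation: r² - 36 = 0
Roots: r = 6, -6 (distinct real)
General solution: y = C₁e^(6x) + C₂e^(-6x)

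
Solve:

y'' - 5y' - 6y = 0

Characteristic equation: r² - 5r - 6 = 0
Roots: r = 6, -1 (distinct real)
General solution: y = C₁e^(6x) + C₂e^(-x)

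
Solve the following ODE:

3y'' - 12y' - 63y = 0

Characteristic equation: 3r² - 12r - 63 = 0
Divide by 3: r² - 4r - 21 = 0
Roots: r = 7, -3 (distinct real)
General solution: y = C₁e^(7x) + C₂e^(-3x)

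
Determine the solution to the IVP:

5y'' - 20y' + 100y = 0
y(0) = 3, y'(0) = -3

General solution: y = e^(2x)(C₁cos(4x) + C₂sin(4x))
Complex roots r = 2 ± 4i
Applying ICs: C₁ = 3, C₂ = -9/4
Particular solution: y = e^(2x)(3cos(4x) - (9/4)sin(4x))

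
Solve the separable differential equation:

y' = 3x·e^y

Separating variables and integrating:
-e^(-y) = 3x²/2 + C

General solution: y = -ln(C - 3x²/2)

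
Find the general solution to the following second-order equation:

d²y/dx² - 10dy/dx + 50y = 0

Characteristic equation: r² - 10r + 50 = 0
Roots: r = 5 ± 5i (complex conjugates)
General solution: y = e^(5x)(C₁cos(5x) + C₂sin(5x))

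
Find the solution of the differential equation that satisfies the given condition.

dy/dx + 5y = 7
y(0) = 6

General solution: y = 7/5 + Ce^(-5x)
Applying y(0) = 6: C = 6 - 7/5 = 23/5
Particular solution: y = 7/5 + (23/5)e^(-5x)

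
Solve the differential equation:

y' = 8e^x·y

Separating variables and integrating:
ln|y| = 8e^x + C

General solution: y = Ce^(8e^x)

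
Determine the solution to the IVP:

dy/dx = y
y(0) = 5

General solution: y = Ce^x
Applying IC y(0) = 5:
Particular solution: y = 5e^x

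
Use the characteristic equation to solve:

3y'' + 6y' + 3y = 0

Characteristic equation: 3r² + 6r + 3 = 0
Divide by 3: r² + 2r + 1 = 0
Factored: (r + 1)² = 0
Repeated root: r = -1
General solution: y = (C₁ + C₂x)e^(-x)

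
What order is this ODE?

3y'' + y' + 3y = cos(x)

The order is 2 (highest derivative is of order 2).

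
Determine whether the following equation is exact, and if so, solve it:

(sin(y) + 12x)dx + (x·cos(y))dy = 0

Verify exactness: ∂M/∂y = ∂N/∂x ✓
Find F(x,y) such that ∂F/∂x = M, ∂F/∂y = N
Solution: x·sin(y) + 6x² = C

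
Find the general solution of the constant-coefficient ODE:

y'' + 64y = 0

Characteristic equation: r² + 64 = 0
Roots: r = ±8i (complex conjugates)
General solution: y = C₁cos(8x) + C₂sin(8x)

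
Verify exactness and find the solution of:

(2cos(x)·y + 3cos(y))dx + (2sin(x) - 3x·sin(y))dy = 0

Verify exactness: ∂M/∂y = ∂N/∂x ✓
Find F(x,y) such that ∂F/∂x = M, ∂F/∂y = N
Solution: 2sin(x)·y + 3x·cos(y) = C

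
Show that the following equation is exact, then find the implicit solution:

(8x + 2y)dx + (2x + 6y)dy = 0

Verify exactness: ∂M/∂y = ∂N/∂x ✓
Find F(x,y) such that ∂F/∂x = M, ∂F/∂y = N
Solution: 4x² + 2xy + 3y² = C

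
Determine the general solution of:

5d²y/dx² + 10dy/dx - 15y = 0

Characteristic equation: 5r² + 10r - 15 = 0
Divide by 5: r² + 2r - 3 = 0
Roots: r = 1, -3 (distinct real)
General solution: y = C₁e^x + C₂e^(-3x)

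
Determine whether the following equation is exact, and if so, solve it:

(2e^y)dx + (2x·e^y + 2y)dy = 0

Verify exactness: ∂M/∂y = ∂N/∂x ✓
Find F(x,y) such that ∂F/∂x = M, ∂F/∂y = N
Solution: 2x·e^y + y² = C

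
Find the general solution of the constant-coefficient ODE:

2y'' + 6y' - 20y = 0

Characteristic equation: 2r² + 6r - 20 = 0
Divide by 2: r² + 3r - 10 = 0
Roots: r = 2, -5 (distinct real)
General solution: y = C₁e^(2x) + C₂e^(-5x)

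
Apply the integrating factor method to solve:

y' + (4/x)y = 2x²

Using integrating factor method:

General solution: y = (2/7)x^3 + Cx^(-4)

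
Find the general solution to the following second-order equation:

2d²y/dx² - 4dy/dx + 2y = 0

Characteristic equation: 2r² - 4r + 2 = 0
Divide by 2: r² - 2r + 1 = 0
Factored: (r - 1)² = 0
Repeated root: r = 1
General solution: y = (C₁ + C₂x)e^x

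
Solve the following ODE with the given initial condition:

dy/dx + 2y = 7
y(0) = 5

General solution: y = 7/2 + Ce^(-2x)
Applying y(0) = 5: C = 5 - 7/2 = 3/2
Particular solution: y = 7/2 + (3/2)e^(-2x)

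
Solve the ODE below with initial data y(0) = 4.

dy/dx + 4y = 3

General solution: y = 3/4 + Ce^(-4x)
Applying y(0) = 4: C = 4 - 3/4 = 13/4
Particular solution: y = 3/4 + (13/4)e^(-4x)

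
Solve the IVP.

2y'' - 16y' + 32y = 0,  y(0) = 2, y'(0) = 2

General solution: y = (C₁ + C₂x)e^(4x)
Repeated root r = 4
Applying ICs: C₁ = 2, C₂ = -6
Particular solution: y = (2 - 6x)e^(4x)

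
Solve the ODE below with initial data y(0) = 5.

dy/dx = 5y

General solution: y = Ce^(5x)
Applying IC y(0) = 5:
Particular solution: y = 5e^(5x)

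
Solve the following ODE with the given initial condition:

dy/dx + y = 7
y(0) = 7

General solution: y = 7 + Ce^(-x)
Applying y(0) = 7: C = 7 - 7 = 0
Particular solution: y = 7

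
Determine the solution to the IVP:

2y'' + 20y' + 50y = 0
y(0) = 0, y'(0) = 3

General solution: y = (C₁ + C₂x)e^(-5x)
Repeated root r = -5
Applying ICs: C₁ = 0, C₂ = 3
Particular solution: y = 3xe^(-5x)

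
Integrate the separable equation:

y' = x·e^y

Separating variables and integrating:
-e^(-y) = x²/2 + C

General solution: y = -ln(C - x²/2)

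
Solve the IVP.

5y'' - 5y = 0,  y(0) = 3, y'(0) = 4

General solution: y = C₁e^x + C₂e^(-x)
Applying ICs: C₁ = 7/2, C₂ = -1/2
Particular solution: y = (7/2)e^x - (1/2)e^(-x)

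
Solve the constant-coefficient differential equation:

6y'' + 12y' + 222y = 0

Characteristic equation: 6r² + 12r + 222 = 0
Divide by 6: r² + 2r + 37 = 0
Roots: r = -1 ± 6i (complex conjugates)
General solution: y = e^(-x)(C₁cos(6x) + C₂sin(6x))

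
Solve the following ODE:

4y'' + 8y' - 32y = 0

Characteristic equation: 4r² + 8r - 32 = 0
Divide by 4: r² + 2r - 8 = 0
Roots: r = 2, -4 (distinct real)
General solution: y = C₁e^(2x) + C₂e^(-4x)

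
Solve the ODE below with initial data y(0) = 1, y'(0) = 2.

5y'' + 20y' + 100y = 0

General solution: y = e^(-2x)(C₁cos(4x) + C₂sin(4x))
Complex roots r = -2 ± 4i
Applying ICs: C₁ = 1, C₂ = 1
Particular solution: y = e^(-2x)(cos(4x) + sin(4x))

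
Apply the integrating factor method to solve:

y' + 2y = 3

Using integrating factor method:

General solution: y = 3/2 + Ce^(-2x)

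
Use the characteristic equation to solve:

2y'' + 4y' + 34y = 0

Characteristic equation: 2r² + 4r + 34 = 0
Divide by 2: r² + 2r + 17 = 0
Roots: r = -1 ± 4i (complex conjugates)
General solution: y = e^(-x)(C₁cos(4x) + C₂sin(4x))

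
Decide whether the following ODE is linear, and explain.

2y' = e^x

Linear (y and its derivatives appear to the first power only, no products of y terms)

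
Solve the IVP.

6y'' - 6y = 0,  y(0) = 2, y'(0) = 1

General solution: y = C₁e^x + C₂e^(-x)
Applying ICs: C₁ = 3/2, C₂ = 1/2
Particular solution: y = (3/2)e^x + (1/2)e^(-x)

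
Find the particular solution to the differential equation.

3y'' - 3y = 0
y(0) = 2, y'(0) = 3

General solution: y = C₁e^x + C₂e^(-x)
Applying ICs: C₁ = 5/2, C₂ = -1/2
Particular solution: y = (5/2)e^x - (1/2)e^(-x)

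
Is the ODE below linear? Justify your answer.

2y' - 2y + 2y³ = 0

No. Nonlinear (y³ term)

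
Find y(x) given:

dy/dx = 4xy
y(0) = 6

General solution: y = Ce^(2x²)
Applying IC y(0) = 6:
Particular solution: y = 6e^(2x²)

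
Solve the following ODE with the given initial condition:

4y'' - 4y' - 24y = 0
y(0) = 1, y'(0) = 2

General solution: y = C₁e^(3x) + C₂e^(-2x)
Applying ICs: C₁ = 4/5, C₂ = 1/5
Particular solution: y = (4/5)e^(3x) + (1/5)e^(-2x)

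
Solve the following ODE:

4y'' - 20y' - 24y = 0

Characteristic equation: 4r² - 20r - 24 = 0
Divide by 4: r² - 5r - 6 = 0
Roots: r = 6, -1 (distinct real)
General solution: y = C₁e^(6x) + C₂e^(-x)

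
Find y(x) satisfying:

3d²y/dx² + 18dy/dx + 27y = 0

Characteristic equation: 3r² + 18r + 27 = 0
Divide by 3: r² + 6r + 9 = 0
Factored: (r + 3)² = 0
Repeated root: r = -3
General solution: y = (C₁ + C₂x)e^(-3x)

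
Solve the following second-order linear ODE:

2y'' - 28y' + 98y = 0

Characteristic equation: 2r² - 28r + 98 = 0
Divide by 2: r² - 14r + 49 = 0
Factored: (r - 7)² = 0
Repeated root: r = 7
General solution: y = (C₁ + C₂x)e^(7x)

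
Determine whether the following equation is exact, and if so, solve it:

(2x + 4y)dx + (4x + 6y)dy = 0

Verify exactness: ∂M/∂y = ∂N/∂x ✓
Find F(x,y) such that ∂F/∂x = M, ∂F/∂y = N
Solution: x² + 4xy + 3y² = C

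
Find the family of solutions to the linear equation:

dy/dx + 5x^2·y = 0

Using integrating factor method:

General solution: y = Ce^(-5x^3/3)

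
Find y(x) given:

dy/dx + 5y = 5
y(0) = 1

General solution: y = 1 + Ce^(-5x)
Applying y(0) = 1: C = 1 - 1 = 0
Particular solution: y = 1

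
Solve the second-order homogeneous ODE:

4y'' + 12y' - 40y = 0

Characteristic equation: 4r² + 12r - 40 = 0
Divide by 4: r² + 3r - 10 = 0
Roots: r = 2, -5 (distinct real)
General solution: y = C₁e^(2x) + C₂e^(-5x)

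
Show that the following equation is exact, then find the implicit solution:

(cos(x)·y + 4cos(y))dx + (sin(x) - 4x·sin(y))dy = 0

Verify exactness: ∂M/∂y = ∂N/∂x ✓
Find F(x,y) such that ∂F/∂x = M, ∂F/∂y = N
Solution: sin(x)·y + 4x·cos(y) = C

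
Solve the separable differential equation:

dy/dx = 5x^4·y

Separating variables and integrating:
ln|y| = x^5 + C

General solution: y = Ce^(x^5)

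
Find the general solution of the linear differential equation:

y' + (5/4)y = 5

Using integrating factor method:

General solution: y = 4 + Ce^(-5x/4)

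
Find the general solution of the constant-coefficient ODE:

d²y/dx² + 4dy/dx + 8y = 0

Characteristic equation: r² + 4r + 8 = 0
Roots: r = -2 ± 2i (complex conjugates)
General solution: y = e^(-2x)(C₁cos(2x) + C₂sin(2x))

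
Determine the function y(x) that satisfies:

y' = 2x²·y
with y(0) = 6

General solution: y = Ce^(2x³/3)
Applying IC y(0) = 6:
Particular solution: y = 6e^(2x³/3)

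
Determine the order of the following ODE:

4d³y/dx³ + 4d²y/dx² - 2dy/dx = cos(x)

The order is 3 (highest derivative is of order 3).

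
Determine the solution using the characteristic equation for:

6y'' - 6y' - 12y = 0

Characteristic equation: 6r² - 6r - 12 = 0
Divide by 6: r² - r - 2 = 0
Roots: r = 2, -1 (distinct real)
General solution: y = C₁e^(2x) + C₂e^(-x)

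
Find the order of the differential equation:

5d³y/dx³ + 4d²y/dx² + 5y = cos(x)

The order is 3 (highest derivative is of order 3).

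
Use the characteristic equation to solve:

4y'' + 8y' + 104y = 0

Characteristic equation: 4r² + 8r + 104 = 0
Divide by 4: r² + 2r + 26 = 0
Roots: r = -1 ± 5i (complex conjugates)
General solution: y = e^(-x)(C₁cos(5x) + C₂sin(5x))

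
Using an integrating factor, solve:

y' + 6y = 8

Using integrating factor method:

General solution: y = 4/3 + Ce^(-6x)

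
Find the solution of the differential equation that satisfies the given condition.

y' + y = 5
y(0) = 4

General solution: y = 5 + Ce^(-x)
Applying y(0) = 4: C = 4 - 5 = -1
Particular solution: y = 5 - e^(-x)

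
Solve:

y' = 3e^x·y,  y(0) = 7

General solution: y = Ce^(3e^x)
Applying IC y(0) = 7:
Particular solution: y = 7e^(3(e^x - 1))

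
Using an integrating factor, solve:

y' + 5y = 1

Using integrating factor method:

General solution: y = 1/5 + Ce^(-5x)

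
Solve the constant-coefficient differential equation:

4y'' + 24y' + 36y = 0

Characteristic equation: 4r² + 24r + 36 = 0
Divide by 4: r² + 6r + 9 = 0
Factored: (r + 3)² = 0
Repeated root: r = -3
General solution: y = (C₁ + C₂x)e^(-3x)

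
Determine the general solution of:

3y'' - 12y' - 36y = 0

Characteristic equation: 3r² - 12r - 36 = 0
Divide by 3: r² - 4r - 12 = 0
Roots: r = 6, -2 (distinct real)
General solution: y = C₁e^(6x) + C₂e^(-2x)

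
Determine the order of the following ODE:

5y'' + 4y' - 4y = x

The order is 2 (highest derivative is of order 2).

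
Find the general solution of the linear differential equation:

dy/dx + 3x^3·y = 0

Using integrating factor method:

General solution: y = Ce^(-3x^4/4)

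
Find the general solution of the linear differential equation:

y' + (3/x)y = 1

Using integrating factor method:

General solution: y = (1/4)x + Cx^(-3)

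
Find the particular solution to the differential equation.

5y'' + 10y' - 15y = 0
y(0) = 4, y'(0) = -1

General solution: y = C₁e^x + C₂e^(-3x)
Applying ICs: C₁ = 11/4, C₂ = 5/4
Particular solution: y = (11/4)e^x + (5/4)e^(-3x)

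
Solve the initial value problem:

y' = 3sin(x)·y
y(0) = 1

General solution: y = Ce^(-3cos(x))
Applying IC y(0) = 1:
Particular solution: y = e^(3(1-cos(x)))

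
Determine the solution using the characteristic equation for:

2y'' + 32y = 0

Characteristic equation: 2r² + 32 = 0
Divide by 2: r² + 16 = 0
Roots: r = ±4i (complex conjugates)
General solution: y = C₁cos(4x) + C₂sin(4x)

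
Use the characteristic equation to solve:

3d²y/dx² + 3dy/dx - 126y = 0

Characteristic equation: 3r² + 3r - 126 = 0
Divide by 3: r² + r - 42 = 0
Roots: r = 6, -7 (distinct real)
General solution: y = C₁e^(6x) + C₂e^(-7x)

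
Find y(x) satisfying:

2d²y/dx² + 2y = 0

Characteristic equation: 2r² + 2 = 0
Divide by 2: r² + 1 = 0
Roots: r = ±i (complex conjugates)
General solution: y = C₁cos(x) + C₂sin(x)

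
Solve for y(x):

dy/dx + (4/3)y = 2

Using integrating factor method:

General solution: y = 3/2 + Ce^(-4x/3)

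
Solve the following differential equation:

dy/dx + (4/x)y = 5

Using integrating factor method:

General solution: y = x + Cx^(-4)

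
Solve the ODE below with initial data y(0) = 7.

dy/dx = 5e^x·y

General solution: y = Ce^(5e^x)
Applying IC y(0) = 7:
Particular solution: y = 7e^(5(e^x - 1))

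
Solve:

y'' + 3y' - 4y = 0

Characteristic equation: r² + 3r - 4 = 0
Roots: r = 1, -4 (distinct real)
General solution: y = C₁e^x + C₂e^(-4x)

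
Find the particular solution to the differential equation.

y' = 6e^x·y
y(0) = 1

General solution: y = Ce^(6e^x)
Applying IC y(0) = 1:
Particular solution: y = e^(6(e^x - 1))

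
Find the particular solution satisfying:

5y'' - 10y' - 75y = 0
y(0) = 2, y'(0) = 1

General solution: y = C₁e^(5x) + C₂e^(-3x)
Applying ICs: C₁ = 7/8, C₂ = 9/8
Particular solution: y = (7/8)e^(5x) + (9/8)e^(-3x)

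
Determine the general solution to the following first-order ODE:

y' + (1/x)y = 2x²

Using integrating factor method:

General solution: y = (1/2)x^3 + C/x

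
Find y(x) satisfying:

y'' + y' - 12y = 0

Characteristic equation: r² + r - 12 = 0
Roots: r = 3, -4 (distinct real)
General solution: y = C₁e^(3x) + C₂e^(-4x)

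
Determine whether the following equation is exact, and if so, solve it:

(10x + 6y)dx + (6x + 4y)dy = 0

Verify exactness: ∂M/∂y = ∂N/∂x ✓
Find F(x,y) such that ∂F/∂x = M, ∂F/∂y = N
Solution: 5x² + 6xy + 2y² = C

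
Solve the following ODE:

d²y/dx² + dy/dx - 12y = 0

Characteristic equation: r² + r - 12 = 0
Roots: r = 3, -4 (distinct real)
General solution: y = C₁e^(3x) + C₂e^(-4x)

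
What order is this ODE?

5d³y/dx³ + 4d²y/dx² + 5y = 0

The order is 3 (highest derivative is of order 3).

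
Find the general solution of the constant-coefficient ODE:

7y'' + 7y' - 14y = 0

Characteristic equation: 7r² + 7r - 14 = 0
Divide by 7: r² + r - 2 = 0
Roots: r = 1, -2 (distinct real)
General solution: y = C₁e^x + C₂e^(-2x)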